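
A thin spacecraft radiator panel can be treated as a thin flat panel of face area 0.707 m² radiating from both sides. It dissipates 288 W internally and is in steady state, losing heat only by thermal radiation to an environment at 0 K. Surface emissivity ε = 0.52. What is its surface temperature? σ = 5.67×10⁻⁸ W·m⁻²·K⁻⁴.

T ≈ 288 K

Steady state: internal power = radiated power, P = εσA T⁴.
Radiating area A = 2·0.707 = 1.414 m².
T⁴ = P/(εσA) = 288/(0.52·5.67×10⁻⁸·1.414) = 6.908×10⁹ K⁴.
T = (6.908×10⁹)^(1/4).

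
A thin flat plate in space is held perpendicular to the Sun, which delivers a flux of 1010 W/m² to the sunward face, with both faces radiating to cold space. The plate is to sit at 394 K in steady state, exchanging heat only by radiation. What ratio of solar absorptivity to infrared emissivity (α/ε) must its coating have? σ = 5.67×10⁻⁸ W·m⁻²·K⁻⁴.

α/ε ≈ 2.71

Balance: αS·A = εσ·2A·T⁴ ⇒ α/ε = 2σT⁴/S.
α/ε = 2·5.67×10⁻⁸·(394)⁴/1010 = 2·5.67×10⁻⁸·2.410×10¹⁰/1010.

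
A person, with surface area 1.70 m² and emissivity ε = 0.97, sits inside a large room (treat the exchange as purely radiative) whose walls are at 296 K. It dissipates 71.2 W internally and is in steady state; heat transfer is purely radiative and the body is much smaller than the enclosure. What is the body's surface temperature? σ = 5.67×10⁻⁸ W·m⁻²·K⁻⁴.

For a small grey body in a large enclosure, net radiated power = εσA(T⁴ − T_w⁴).
Steady state: P = εσA(T⁴ − T_w⁴) with A = 1.70 m².
T⁴ = P/(εσA) + T_w⁴ = 71.2/(0.97·5.67×10⁻⁸·1.700) + (296)⁴
    = 7.615×10⁸ + 7.677×10⁹ = 8.438×10⁹ K⁴.

T ≈ 303 K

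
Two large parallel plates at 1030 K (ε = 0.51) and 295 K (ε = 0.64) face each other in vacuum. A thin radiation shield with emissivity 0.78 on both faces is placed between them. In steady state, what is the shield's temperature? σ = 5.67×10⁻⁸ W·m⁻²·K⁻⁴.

T_s ≈ 846 K

In steady state the net flux on the hot side equals that on the cold side.
σ(T₁⁴−T_s⁴)/D₁ = σ(T_s⁴−T₂⁴)/D₂, with D₁ = 1/ε₁+1/ε_s−1 = 2.243, D₂ = 1/ε_s+1/ε₂−1 = 1.845.
Solve for T_s⁴: T_s⁴ = (D₂·T₁⁴ + D₁·T₂⁴)/(D₁+D₂) = 5.121×10¹¹ K⁴.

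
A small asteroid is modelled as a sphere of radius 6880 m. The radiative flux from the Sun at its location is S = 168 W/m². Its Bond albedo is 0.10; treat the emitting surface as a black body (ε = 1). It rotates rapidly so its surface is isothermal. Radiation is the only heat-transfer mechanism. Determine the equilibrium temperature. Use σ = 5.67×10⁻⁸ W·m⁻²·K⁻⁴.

At equilibrium, absorbed power = emitted power.
Absorbing cross-section = πr² = 1.487×10⁸ m²; emitting surface = 4πr² = 5.948×10⁸ m² (ratio 4).
(1−a)S·A_cross = εσ·A_surf·T⁴  ⇒  T⁴ = (1−a)S/(4σ).
T⁴ = 0.900·168/(4·5.67×10⁻⁸) = 6.667×10⁸ K⁴.
T = (6.667×10⁸)^(1/4).

T ≈ 161 K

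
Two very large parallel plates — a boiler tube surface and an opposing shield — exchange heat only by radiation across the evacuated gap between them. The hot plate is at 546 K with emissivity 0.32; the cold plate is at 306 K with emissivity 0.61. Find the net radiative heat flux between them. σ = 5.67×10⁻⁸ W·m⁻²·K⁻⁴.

For two infinite grey parallel plates, q = σ(T₁⁴ − T₂⁴)/(1/ε₁ + 1/ε₂ − 1).
T₁⁴ − T₂⁴ = 8.887×10¹⁰ − 8.768×10⁹ = 8.011×10¹⁰ K⁴.
1/ε₁ + 1/ε₂ − 1 = 3.125 + 1.639 − 1 = 3.764.
q = 5.67×10⁻⁸ × 8.011×10¹⁰ / 3.764.

q ≈ 1210 W/m²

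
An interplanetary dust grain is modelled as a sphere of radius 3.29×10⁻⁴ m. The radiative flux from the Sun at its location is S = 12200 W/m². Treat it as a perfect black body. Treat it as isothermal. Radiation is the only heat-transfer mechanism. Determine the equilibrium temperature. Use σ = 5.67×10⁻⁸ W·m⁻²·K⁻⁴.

T ≈ 482 K

At equilibrium, absorbed power = emitted power.
Absorbing cross-section = πr² = 3.400×10⁻⁷ m²; emitting surface = 4πr² = 1.360×10⁻⁶ m² (ratio 4).
S·A_cross = εσ·A_surf·T⁴  ⇒  T⁴ = S/(4σ).
T⁴ = 1.00·12200/(4·5.67×10⁻⁸) = 5.379×10¹⁰ K⁴.
T = (5.379×10¹⁰)^(1/4).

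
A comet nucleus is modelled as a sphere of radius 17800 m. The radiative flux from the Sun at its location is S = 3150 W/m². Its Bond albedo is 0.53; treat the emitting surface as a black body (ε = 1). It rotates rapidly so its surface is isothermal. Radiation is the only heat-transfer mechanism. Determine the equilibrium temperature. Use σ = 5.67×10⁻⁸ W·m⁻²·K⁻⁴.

T ≈ 284 K

At equilibrium, absorbed power = emitted power.
Absorbing cross-section = πr² = 9.954×10⁸ m²; emitting surface = 4πr² = 3.982×10⁹ m² (ratio 4).
(1−a)S·A_cross = εσ·A_surf·T⁴  ⇒  T⁴ = (1−a)S/(4σ).
T⁴ = 0.470·3150/(4·5.67×10⁻⁸) = 6.528×10⁹ K⁴.
T = (6.528×10⁹)^(1/4).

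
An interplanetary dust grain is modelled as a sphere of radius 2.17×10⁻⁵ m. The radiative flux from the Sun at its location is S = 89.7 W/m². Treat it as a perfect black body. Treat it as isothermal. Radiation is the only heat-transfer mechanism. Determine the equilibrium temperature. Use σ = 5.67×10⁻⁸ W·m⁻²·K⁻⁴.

At equilibrium, absorbed power = emitted power.
Absorbing cross-section = πr² = 1.479×10⁻⁹ m²; emitting surface = 4πr² = 5.917×10⁻⁹ m² (ratio 4).
S·A_cross = εσ·A_surf·T⁴  ⇒  T⁴ = S/(4σ).
T⁴ = 1.00·89.7/(4·5.67×10⁻⁸) = 3.955×10⁸ K⁴.
T = (3.955×10⁸)^(1/4).

T ≈ 141 K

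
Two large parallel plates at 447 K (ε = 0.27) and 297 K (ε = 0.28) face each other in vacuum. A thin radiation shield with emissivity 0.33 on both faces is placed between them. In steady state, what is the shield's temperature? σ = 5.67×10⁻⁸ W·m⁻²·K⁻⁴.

In steady state the net flux on the hot side equals that on the cold side.
σ(T₁⁴−T_s⁴)/D₁ = σ(T_s⁴−T₂⁴)/D₂, with D₁ = 1/ε₁+1/ε_s−1 = 5.734, D₂ = 1/ε_s+1/ε₂−1 = 5.602.
Solve for T_s⁴: T_s⁴ = (D₂·T₁⁴ + D₁·T₂⁴)/(D₁+D₂) = 2.366×10¹⁰ K⁴.

T_s ≈ 392 K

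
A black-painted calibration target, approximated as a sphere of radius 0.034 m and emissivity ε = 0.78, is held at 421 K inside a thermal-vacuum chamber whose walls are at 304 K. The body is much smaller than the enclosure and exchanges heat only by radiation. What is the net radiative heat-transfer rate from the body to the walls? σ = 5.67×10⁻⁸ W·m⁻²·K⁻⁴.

P_net ≈ 14.7 W

For a small grey body in a large enclosure: P_net = εσA(T_body⁴ − T_wall⁴).
A = 4πr² = 0.01453 m²; T_body⁴ − T_wall⁴ = 3.141×10¹⁰ − 8.541×10⁹ = 2.287×10¹⁰ K⁴.
|P_net| = 0.78·5.67×10⁻⁸·0.01453·2.287×10¹⁰.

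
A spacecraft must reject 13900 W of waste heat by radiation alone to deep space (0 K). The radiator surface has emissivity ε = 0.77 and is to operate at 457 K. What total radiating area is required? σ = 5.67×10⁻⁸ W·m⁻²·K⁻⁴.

P = εσA T⁴ ⇒ A = P/(εσT⁴).
T⁴ = 4.362×10¹⁰ K⁴.
A = 13900/(0.77 × 5.67×10⁻⁸ × 4.362×10¹⁰).

A ≈ 7.30 m²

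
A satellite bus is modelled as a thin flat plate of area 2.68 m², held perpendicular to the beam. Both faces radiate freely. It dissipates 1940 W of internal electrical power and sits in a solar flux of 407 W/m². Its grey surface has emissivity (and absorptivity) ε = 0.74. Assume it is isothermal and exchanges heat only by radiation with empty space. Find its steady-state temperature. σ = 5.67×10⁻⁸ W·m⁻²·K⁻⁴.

At steady state, absorbed solar power + internal power = radiated power.
Absorbed: α·S·A_cross = 0.74·407·2.680 = 807.2 W (cross-section A).
Total input = 807.2 + 1940 = 2747 W.
Radiated: εσ·A_surf·T⁴ with A_surf = 2A = 5.360 m².
T⁴ = 2747/(0.74·5.67×10⁻⁸·5.360) = 1.222×10¹⁰ K⁴.

T ≈ 332 K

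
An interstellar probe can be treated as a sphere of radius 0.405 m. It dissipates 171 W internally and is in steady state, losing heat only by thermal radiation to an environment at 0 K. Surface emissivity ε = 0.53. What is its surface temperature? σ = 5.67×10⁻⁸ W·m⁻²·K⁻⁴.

Steady state: internal power = radiated power, P = εσA T⁴.
Radiating area A = 4πr² = 2.061 m².
T⁴ = P/(εσA) = 171/(0.53·5.67×10⁻⁸·2.061) = 2.761×10⁹ K⁴.
T = (2.761×10⁹)^(1/4).

T ≈ 229 K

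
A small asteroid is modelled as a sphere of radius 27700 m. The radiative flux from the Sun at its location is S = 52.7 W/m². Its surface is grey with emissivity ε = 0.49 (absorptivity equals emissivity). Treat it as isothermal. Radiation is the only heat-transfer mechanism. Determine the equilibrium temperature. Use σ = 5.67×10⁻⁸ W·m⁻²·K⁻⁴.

At equilibrium, absorbed power = emitted power.
Absorbing cross-section = πr² = 2.411×10⁹ m²; emitting surface = 4πr² = 9.642×10⁹ m² (ratio 4).
εS·A_cross = εσ·A_surf·T⁴  ⇒  T⁴ = S/(4σ)   (ε cancels).
T⁴ = 52.7/(4·5.67×10⁻⁸) = 2.324×10⁸ K⁴.
T = (2.324×10⁸)^(1/4).

T ≈ 123 K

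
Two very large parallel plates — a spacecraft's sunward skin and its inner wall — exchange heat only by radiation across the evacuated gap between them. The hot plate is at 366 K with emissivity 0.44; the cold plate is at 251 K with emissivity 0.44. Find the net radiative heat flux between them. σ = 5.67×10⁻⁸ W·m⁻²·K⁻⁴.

For two infinite grey parallel plates, q = σ(T₁⁴ − T₂⁴)/(1/ε₁ + 1/ε₂ − 1).
T₁⁴ − T₂⁴ = 1.794×10¹⁰ − 3.969×10⁹ = 1.398×10¹⁰ K⁴.
1/ε₁ + 1/ε₂ − 1 = 2.273 + 2.273 − 1 = 3.545.
q = 5.67×10⁻⁸ × 1.398×10¹⁰ / 3.545.

q ≈ 223 W/m²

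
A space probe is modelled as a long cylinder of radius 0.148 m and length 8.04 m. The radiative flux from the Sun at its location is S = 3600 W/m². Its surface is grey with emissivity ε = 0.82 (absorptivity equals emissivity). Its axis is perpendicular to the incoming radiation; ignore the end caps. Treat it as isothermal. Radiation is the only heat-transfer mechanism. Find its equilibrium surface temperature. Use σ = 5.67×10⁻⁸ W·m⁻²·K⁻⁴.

At equilibrium, absorbed power = emitted power.
Absorbing cross-section = 2rL = 2.380 m²; emitting surface = 2πrL = 7.476 m² (ratio π).
εS·A_cross = εσ·A_surf·T⁴  ⇒  T⁴ = S/(πσ)   (ε cancels).
T⁴ = 3600/(π·5.67×10⁻⁸) = 2.021×10¹⁰ K⁴.
T = (2.021×10¹⁰)^(1/4).

T ≈ 377 K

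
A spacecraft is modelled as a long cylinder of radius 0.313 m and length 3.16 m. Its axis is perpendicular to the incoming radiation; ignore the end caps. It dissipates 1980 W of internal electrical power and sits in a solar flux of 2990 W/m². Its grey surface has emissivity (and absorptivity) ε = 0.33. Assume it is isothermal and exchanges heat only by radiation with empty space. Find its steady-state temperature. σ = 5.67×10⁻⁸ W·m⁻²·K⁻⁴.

At steady state, absorbed solar power + internal power = radiated power.
Absorbed: α·S·A_cross = 0.33·2990·1.978 = 1952 W (cross-section 2rL).
Total input = 1952 + 1980 = 3932 W.
Radiated: εσ·A_surf·T⁴ with A_surf = 2πrL = 6.215 m².
T⁴ = 3932/(0.33·5.67×10⁻⁸·6.215) = 3.381×10¹⁰ K⁴.

T ≈ 429 K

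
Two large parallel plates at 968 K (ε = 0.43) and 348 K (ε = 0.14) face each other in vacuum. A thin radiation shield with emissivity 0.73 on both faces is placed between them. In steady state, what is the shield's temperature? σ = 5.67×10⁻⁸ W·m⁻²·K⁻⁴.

In steady state the net flux on the hot side equals that on the cold side.
σ(T₁⁴−T_s⁴)/D₁ = σ(T_s⁴−T₂⁴)/D₂, with D₁ = 1/ε₁+1/ε_s−1 = 2.695, D₂ = 1/ε_s+1/ε₂−1 = 7.513.
Solve for T_s⁴: T_s⁴ = (D₂·T₁⁴ + D₁·T₂⁴)/(D₁+D₂) = 6.500×10¹¹ K⁴.

T_s ≈ 898 K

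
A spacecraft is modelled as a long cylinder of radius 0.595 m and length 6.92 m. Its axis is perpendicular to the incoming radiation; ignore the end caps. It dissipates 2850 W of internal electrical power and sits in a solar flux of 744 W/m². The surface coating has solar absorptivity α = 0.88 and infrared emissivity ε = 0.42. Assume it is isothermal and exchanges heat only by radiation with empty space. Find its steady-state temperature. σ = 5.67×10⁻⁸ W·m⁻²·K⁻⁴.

At steady state, absorbed solar power + internal power = radiated power.
Absorbed: α·S·A_cross = 0.88·744·8.235 = 5391 W (cross-section 2rL).
Total input = 5391 + 2850 = 8241 W.
Radiated: εσ·A_surf·T⁴ with A_surf = 2πrL = 25.87 m².
T⁴ = 8241/(0.42·5.67×10⁻⁸·25.87) = 1.338×10¹⁰ K⁴.

T ≈ 340 K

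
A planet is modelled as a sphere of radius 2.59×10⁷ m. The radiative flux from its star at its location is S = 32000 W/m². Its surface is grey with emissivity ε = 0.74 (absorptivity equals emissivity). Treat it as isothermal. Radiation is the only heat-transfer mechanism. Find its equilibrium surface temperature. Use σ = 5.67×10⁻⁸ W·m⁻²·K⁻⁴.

At equilibrium, absorbed power = emitted power.
Absorbing cross-section = πr² = 2.107×10¹⁵ m²; emitting surface = 4πr² = 8.430×10¹⁵ m² (ratio 4).
εS·A_cross = εσ·A_surf·T⁴  ⇒  T⁴ = S/(4σ)   (ε cancels).
T⁴ = 32000/(4·5.67×10⁻⁸) = 1.411×10¹¹ K⁴.
T = (1.411×10¹¹)^(1/4).

T ≈ 613 K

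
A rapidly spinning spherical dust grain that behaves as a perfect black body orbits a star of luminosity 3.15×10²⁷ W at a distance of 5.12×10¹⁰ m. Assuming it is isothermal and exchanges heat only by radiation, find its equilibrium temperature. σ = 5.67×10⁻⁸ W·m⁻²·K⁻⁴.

First find the stellar flux at distance d: S = L/(4πd²) = 3.15×10²⁷/(4π·(5.12×10¹⁰)²) = 95620 W/m².
For an isothermal sphere, absorbed (1−a)S·πr² = emitted σ·4πr²·T⁴, so T⁴ = (1−a)S/(4σ).
T⁴ = 1.00·95620/(4·5.67×10⁻⁸) = 4.216×10¹¹ K⁴.

T ≈ 806 K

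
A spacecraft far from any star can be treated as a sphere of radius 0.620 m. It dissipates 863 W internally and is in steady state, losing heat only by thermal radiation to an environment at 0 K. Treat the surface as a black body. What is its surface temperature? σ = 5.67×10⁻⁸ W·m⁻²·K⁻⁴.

T ≈ 237 K

Steady state: internal power = radiated power, P = εσA T⁴.
Radiating area A = 4πr² = 4.831 m².
T⁴ = P/(εσA) = 863/(1.0·5.67×10⁻⁸·4.831) = 3.151×10⁹ K⁴.
T = (3.151×10⁹)^(1/4).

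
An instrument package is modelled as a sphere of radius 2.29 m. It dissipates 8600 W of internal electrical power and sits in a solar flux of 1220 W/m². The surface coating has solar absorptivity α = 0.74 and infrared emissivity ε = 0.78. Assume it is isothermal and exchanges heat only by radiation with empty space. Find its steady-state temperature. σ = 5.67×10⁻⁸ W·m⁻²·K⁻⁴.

At steady state, absorbed solar power + internal power = radiated power.
Absorbed: α·S·A_cross = 0.74·1220·16.47 = 14870 W (cross-section πr²).
Total input = 14870 + 8600 = 23470 W.
Radiated: εσ·A_surf·T⁴ with A_surf = 4πr² = 65.90 m².
T⁴ = 23470/(0.78·5.67×10⁻⁸·65.90) = 8.054×10⁹ K⁴.

T ≈ 300 K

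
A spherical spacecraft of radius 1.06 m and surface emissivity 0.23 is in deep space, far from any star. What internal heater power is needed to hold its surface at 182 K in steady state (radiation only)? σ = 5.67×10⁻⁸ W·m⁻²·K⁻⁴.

P ≈ 202 W

P = εσ·4πr²·T⁴.
4πr² = 14.12 m²; T⁴ = 1.097×10⁹ K⁴.
P = 0.23·5.67×10⁻⁸·14.12·1.097×10⁹.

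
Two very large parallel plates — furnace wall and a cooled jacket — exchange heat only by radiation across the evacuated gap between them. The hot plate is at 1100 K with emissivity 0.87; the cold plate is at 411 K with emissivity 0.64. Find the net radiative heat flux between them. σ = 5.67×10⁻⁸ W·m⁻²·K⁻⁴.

For two infinite grey parallel plates, q = σ(T₁⁴ − T₂⁴)/(1/ε₁ + 1/ε₂ − 1).
T₁⁴ − T₂⁴ = 1.464×10¹² − 2.853×10¹⁰ = 1.436×10¹² K⁴.
1/ε₁ + 1/ε₂ − 1 = 1.149 + 1.562 − 1 = 1.712.
q = 5.67×10⁻⁸ × 1.436×10¹² / 1.712.

q ≈ 47500 W/m²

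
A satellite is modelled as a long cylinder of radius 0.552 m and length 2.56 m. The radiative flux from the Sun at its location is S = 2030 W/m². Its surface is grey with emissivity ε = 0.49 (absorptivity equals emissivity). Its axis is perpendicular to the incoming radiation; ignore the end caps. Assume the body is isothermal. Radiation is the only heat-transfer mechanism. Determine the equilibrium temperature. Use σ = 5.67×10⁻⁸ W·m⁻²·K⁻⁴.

At equilibrium, absorbed power = emitted power.
Absorbing cross-section = 2rL = 2.826 m²; emitting surface = 2πrL = 8.879 m² (ratio π).
εS·A_cross = εσ·A_surf·T⁴  ⇒  T⁴ = S/(πσ)   (ε cancels).
T⁴ = 2030/(π·5.67×10⁻⁸) = 1.140×10¹⁰ K⁴.
T = (1.140×10¹⁰)^(1/4).

T ≈ 327 K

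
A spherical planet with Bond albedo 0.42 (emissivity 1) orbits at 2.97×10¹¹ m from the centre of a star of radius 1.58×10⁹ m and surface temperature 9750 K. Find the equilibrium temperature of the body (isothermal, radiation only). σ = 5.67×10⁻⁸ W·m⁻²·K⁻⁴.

The star's surface emits σT_*⁴; at distance d the flux is S = σT_*⁴(R_*/d)².
S = 5.67×10⁻⁸·(9750)⁴·(1.58×10⁹/2.97×10¹¹)² = 14500 W/m².
For an isothermal sphere T⁴ = (1−a)S/(4σ) = 3.708×10¹⁰ K⁴.

T ≈ 439 K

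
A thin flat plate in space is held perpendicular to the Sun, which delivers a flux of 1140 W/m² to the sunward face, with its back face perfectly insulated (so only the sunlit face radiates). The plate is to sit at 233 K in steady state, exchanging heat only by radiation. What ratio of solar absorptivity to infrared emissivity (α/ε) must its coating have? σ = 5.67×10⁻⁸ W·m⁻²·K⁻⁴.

Balance: αS·A = εσ·1A·T⁴ ⇒ α/ε = σT⁴/S.
α/ε = 5.67×10⁻⁸·(233)⁴/1140 = 5.67×10⁻⁸·2.947×10⁹/1140.

α/ε ≈ 0.147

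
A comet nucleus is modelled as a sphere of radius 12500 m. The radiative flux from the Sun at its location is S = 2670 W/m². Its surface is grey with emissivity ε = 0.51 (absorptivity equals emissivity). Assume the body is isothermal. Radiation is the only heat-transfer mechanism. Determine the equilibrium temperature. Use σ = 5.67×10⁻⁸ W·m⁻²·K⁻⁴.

At equilibrium, absorbed power = emitted power.
Absorbing cross-section = πr² = 4.909×10⁸ m²; emitting surface = 4πr² = 1.963×10⁹ m² (ratio 4).
εS·A_cross = εσ·A_surf·T⁴  ⇒  T⁴ = S/(4σ)   (ε cancels).
T⁴ = 2670/(4·5.67×10⁻⁸) = 1.177×10¹⁰ K⁴.
T = (1.177×10¹⁰)^(1/4).

T ≈ 329 K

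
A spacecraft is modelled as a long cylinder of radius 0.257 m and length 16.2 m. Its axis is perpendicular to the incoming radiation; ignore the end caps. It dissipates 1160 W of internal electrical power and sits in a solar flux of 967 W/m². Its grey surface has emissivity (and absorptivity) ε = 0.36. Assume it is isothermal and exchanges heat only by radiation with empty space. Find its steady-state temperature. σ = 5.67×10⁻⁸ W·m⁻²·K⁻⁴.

At steady state, absorbed solar power + internal power = radiated power.
Absorbed: α·S·A_cross = 0.36·967·8.327 = 2899 W (cross-section 2rL).
Total input = 2899 + 1160 = 4059 W.
Radiated: εσ·A_surf·T⁴ with A_surf = 2πrL = 26.16 m².
T⁴ = 4059/(0.36·5.67×10⁻⁸·26.16) = 7.601×10⁹ K⁴.

T ≈ 295 K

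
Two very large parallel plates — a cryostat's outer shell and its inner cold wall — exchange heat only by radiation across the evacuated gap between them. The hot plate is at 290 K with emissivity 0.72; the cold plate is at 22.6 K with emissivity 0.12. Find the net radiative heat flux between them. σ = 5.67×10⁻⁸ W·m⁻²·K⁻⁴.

For two infinite grey parallel plates, q = σ(T₁⁴ − T₂⁴)/(1/ε₁ + 1/ε₂ − 1).
T₁⁴ − T₂⁴ = 7.073×10⁹ − 2.609×10⁵ = 7.073×10⁹ K⁴.
1/ε₁ + 1/ε₂ − 1 = 1.389 + 8.333 − 1 = 8.722.
q = 5.67×10⁻⁸ × 7.073×10⁹ / 8.722.

q ≈ 46.0 W/m²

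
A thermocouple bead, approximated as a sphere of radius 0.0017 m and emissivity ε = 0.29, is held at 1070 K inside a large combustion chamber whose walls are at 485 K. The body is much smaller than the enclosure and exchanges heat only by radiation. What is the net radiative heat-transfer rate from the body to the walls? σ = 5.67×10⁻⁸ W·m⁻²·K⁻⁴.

For a small grey body in a large enclosure: P_net = εσA(T_body⁴ − T_wall⁴).
A = 4πr² = 3.632×10⁻⁵ m²; T_body⁴ − T_wall⁴ = 1.311×10¹² − 5.533×10¹⁰ = 1.255×10¹² K⁴.
|P_net| = 0.29·5.67×10⁻⁸·3.632×10⁻⁵·1.255×10¹².

P_net ≈ 0.750 W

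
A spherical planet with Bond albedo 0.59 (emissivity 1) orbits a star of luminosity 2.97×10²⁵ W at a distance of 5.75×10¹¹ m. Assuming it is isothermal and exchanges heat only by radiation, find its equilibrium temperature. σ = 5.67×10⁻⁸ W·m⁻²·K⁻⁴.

T ≈ 60.0 K

First find the stellar flux at distance d: S = L/(4πd²) = 2.97×10²⁵/(4π·(5.75×10¹¹)²) = 7.148 W/m².
For an isothermal sphere, absorbed (1−a)S·πr² = emitted σ·4πr²·T⁴, so T⁴ = (1−a)S/(4σ).
T⁴ = 0.410·7.148/(4·5.67×10⁻⁸) = 1.292×10⁷ K⁴.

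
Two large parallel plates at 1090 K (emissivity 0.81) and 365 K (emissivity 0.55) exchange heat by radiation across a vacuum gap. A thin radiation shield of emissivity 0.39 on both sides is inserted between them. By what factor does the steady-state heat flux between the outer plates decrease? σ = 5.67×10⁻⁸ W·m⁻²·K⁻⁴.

factor ≈ 3.01

Without shield: q₀ = σΔ(T⁴)/(1/ε₁+1/ε₂−1) with denominator 2.053.
With shield the two gaps are in series; the resistances add: (1/ε₁+1/ε_s−1)+(1/ε_s+1/ε₂−1) = 2.799+3.382 = 6.181.
Heat-flux ratio q₀/q = 6.181/2.053.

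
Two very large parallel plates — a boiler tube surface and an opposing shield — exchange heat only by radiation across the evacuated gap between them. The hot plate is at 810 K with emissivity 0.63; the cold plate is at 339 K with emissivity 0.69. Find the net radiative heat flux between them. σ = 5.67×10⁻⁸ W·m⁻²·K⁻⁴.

q ≈ 11600 W/m²

For two infinite grey parallel plates, q = σ(T₁⁴ − T₂⁴)/(1/ε₁ + 1/ε₂ − 1).
T₁⁴ − T₂⁴ = 4.305×10¹¹ − 1.321×10¹⁰ = 4.173×10¹¹ K⁴.
1/ε₁ + 1/ε₂ − 1 = 1.587 + 1.449 − 1 = 2.037.
q = 5.67×10⁻⁸ × 4.173×10¹¹ / 2.037.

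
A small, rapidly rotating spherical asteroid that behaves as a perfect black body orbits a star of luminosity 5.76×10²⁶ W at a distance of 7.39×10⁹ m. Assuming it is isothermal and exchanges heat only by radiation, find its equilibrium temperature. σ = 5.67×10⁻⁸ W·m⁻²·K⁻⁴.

T ≈ 1390 K

First find the stellar flux at distance d: S = L/(4πd²) = 5.76×10²⁶/(4π·(7.39×10⁹)²) = 8.393×10⁵ W/m².
For an isothermal sphere, absorbed (1−a)S·πr² = emitted σ·4πr²·T⁴, so T⁴ = (1−a)S/(4σ).
T⁴ = 1.00·8.393×10⁵/(4·5.67×10⁻⁸) = 3.701×10¹² K⁴.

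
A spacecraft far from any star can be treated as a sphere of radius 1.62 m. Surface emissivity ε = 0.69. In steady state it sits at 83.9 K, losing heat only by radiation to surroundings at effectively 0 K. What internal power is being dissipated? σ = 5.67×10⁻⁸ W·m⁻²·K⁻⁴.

Steady state: P = εσA T⁴.
A = 4πr² = 32.98 m²; T⁴ = (83.9)⁴ = 4.955×10⁷ K⁴.
P = 0.69 × 5.67×10⁻⁸ × 32.98 × 4.955×10⁷.

P ≈ 63.9 W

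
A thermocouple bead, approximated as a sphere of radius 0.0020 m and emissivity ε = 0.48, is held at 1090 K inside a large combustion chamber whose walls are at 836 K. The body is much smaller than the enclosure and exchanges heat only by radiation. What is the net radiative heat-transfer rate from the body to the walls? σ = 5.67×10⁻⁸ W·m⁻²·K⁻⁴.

P_net ≈ 1.26 W

For a small grey body in a large enclosure: P_net = εσA(T_body⁴ − T_wall⁴).
A = 4πr² = 5.027×10⁻⁵ m²; T_body⁴ − T_wall⁴ = 1.412×10¹² − 4.885×10¹¹ = 9.231×10¹¹ K⁴.
|P_net| = 0.48·5.67×10⁻⁸·5.027×10⁻⁵·9.231×10¹¹.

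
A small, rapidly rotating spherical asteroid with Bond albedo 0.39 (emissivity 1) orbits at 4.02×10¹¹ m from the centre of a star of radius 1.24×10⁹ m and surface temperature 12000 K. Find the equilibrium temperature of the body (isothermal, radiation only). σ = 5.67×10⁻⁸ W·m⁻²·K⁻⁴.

The star's surface emits σT_*⁴; at distance d the flux is S = σT_*⁴(R_*/d)².
S = 5.67×10⁻⁸·(12000)⁴·(1.24×10⁹/4.02×10¹¹)² = 11190 W/m².
For an isothermal sphere T⁴ = (1−a)S/(4σ) = 3.009×10¹⁰ K⁴.

T ≈ 416 K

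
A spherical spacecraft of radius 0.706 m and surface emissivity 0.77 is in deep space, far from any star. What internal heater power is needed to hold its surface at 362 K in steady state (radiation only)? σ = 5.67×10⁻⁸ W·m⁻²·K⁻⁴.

P ≈ 4700 W

P = εσ·4πr²·T⁴.
4πr² = 6.264 m²; T⁴ = 1.717×10¹⁰ K⁴.
P = 0.77·5.67×10⁻⁸·6.264·1.717×10¹⁰.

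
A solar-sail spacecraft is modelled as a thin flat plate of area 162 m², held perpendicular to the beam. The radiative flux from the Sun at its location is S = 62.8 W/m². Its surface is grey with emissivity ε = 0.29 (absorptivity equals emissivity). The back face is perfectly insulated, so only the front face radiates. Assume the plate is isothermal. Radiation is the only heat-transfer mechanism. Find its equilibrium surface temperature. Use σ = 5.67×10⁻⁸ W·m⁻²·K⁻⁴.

At equilibrium, absorbed power = emitted power.
Absorbing cross-section = A = 162.0 m²; emitting surface = A = 162.0 m² (ratio 1).
εS·A_cross = εσ·A_surf·T⁴  ⇒  T⁴ = S/(1σ)   (ε cancels).
T⁴ = 62.8/(1·5.67×10⁻⁸) = 1.108×10⁹ K⁴.
T = (1.108×10⁹)^(1/4).

T ≈ 182 K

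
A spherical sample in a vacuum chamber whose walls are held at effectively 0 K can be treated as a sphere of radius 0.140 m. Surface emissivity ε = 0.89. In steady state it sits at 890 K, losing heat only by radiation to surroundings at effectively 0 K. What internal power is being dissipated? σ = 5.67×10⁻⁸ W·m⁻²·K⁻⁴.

P ≈ 7800 W

Steady state: P = εσA T⁴.
A = 4πr² = 0.2463 m²; T⁴ = (890)⁴ = 6.274×10¹¹ K⁴.
P = 0.89 × 5.67×10⁻⁸ × 0.2463 × 6.274×10¹¹.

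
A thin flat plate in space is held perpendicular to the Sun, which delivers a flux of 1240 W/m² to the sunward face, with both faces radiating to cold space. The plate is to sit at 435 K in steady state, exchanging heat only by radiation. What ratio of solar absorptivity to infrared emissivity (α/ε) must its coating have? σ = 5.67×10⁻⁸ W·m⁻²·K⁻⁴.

α/ε ≈ 3.27

Balance: αS·A = εσ·2A·T⁴ ⇒ α/ε = 2σT⁴/S.
α/ε = 2·5.67×10⁻⁸·(435)⁴/1240 = 2·5.67×10⁻⁸·3.581×10¹⁰/1240.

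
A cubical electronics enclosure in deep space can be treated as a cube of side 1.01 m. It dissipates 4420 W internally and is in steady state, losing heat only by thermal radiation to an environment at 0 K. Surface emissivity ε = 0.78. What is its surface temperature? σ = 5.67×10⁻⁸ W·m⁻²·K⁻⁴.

Steady state: internal power = radiated power, P = εσA T⁴.
Radiating area A = 6L² = 6.121 m².
T⁴ = P/(εσA) = 4420/(0.78·5.67×10⁻⁸·6.121) = 1.633×10¹⁰ K⁴.
T = (1.633×10¹⁰)^(1/4).

T ≈ 357 K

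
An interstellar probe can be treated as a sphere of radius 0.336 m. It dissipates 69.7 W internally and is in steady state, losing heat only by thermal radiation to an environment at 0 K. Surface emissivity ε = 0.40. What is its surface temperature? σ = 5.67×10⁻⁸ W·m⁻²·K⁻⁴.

T ≈ 216 K

Steady state: internal power = radiated power, P = εσA T⁴.
Radiating area A = 4πr² = 1.419 m².
T⁴ = P/(εσA) = 69.7/(0.40·5.67×10⁻⁸·1.419) = 2.166×10⁹ K⁴.
T = (2.166×10⁹)^(1/4).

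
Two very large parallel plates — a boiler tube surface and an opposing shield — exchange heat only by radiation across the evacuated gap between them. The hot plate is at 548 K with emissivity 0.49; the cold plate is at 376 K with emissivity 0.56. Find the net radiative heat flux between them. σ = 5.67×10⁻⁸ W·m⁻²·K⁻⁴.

q ≈ 1410 W/m²

For two infinite grey parallel plates, q = σ(T₁⁴ − T₂⁴)/(1/ε₁ + 1/ε₂ − 1).
T₁⁴ − T₂⁴ = 9.018×10¹⁰ − 1.999×10¹⁰ = 7.020×10¹⁰ K⁴.
1/ε₁ + 1/ε₂ − 1 = 2.041 + 1.786 − 1 = 2.827.
q = 5.67×10⁻⁸ × 7.020×10¹⁰ / 2.827.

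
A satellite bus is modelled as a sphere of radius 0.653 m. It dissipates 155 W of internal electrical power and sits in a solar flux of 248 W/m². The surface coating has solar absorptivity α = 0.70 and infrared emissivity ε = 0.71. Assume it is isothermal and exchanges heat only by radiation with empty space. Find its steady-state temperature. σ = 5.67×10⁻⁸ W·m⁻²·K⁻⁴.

T ≈ 206 K

At steady state, absorbed solar power + internal power = radiated power.
Absorbed: α·S·A_cross = 0.70·248·1.340 = 232.6 W (cross-section πr²).
Total input = 232.6 + 155 = 387.6 W.
Radiated: εσ·A_surf·T⁴ with A_surf = 4πr² = 5.358 m².
T⁴ = 387.6/(0.71·5.67×10⁻⁸·5.358) = 1.797×10⁹ K⁴.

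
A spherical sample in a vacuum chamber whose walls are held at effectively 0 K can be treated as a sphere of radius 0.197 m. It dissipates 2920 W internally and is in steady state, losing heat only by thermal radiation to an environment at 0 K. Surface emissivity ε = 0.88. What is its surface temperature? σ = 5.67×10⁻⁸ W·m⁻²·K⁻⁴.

Steady state: internal power = radiated power, P = εσA T⁴.
Radiating area A = 4πr² = 0.4877 m².
T⁴ = P/(εσA) = 2920/(0.88·5.67×10⁻⁸·0.4877) = 1.200×10¹¹ K⁴.
T = (1.200×10¹¹)^(1/4).

T ≈ 589 K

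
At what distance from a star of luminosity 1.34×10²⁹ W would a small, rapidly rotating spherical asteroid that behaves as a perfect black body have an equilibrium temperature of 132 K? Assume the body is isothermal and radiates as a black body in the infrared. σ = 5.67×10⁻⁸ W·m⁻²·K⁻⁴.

d ≈ 1.24×10¹³ m

For an isothermal black-emitting sphere, (1−a)S·πr² = σ·4πr²·T⁴ ⇒ S = 4σT⁴/(1−a).
S = 4·5.67×10⁻⁸·(132)⁴/1.00 = 68.86 W/m².
Flux falls as S = L/(4πd²), so d = √(L/(4πS)) = √(1.34×10²⁹/(4π·68.86)).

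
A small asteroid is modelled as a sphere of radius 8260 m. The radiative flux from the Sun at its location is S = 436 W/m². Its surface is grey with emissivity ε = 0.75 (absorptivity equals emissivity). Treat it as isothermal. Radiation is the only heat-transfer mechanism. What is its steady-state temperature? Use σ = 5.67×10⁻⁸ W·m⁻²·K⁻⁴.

At equilibrium, absorbed power = emitted power.
Absorbing cross-section = πr² = 2.143×10⁸ m²; emitting surface = 4πr² = 8.574×10⁸ m² (ratio 4).
εS·A_cross = εσ·A_surf·T⁴  ⇒  T⁴ = S/(4σ)   (ε cancels).
T⁴ = 436/(4·5.67×10⁻⁸) = 1.922×10⁹ K⁴.
T = (1.922×10⁹)^(1/4).

T ≈ 209 K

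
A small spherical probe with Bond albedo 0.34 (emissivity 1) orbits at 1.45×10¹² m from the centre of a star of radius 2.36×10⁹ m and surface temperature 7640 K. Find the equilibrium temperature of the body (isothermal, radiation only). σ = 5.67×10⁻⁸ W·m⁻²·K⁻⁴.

T ≈ 196 K

The star's surface emits σT_*⁴; at distance d the flux is S = σT_*⁴(R_*/d)².
S = 5.67×10⁻⁸·(7640)⁴·(2.36×10⁹/1.45×10¹²)² = 511.7 W/m².
For an isothermal sphere T⁴ = (1−a)S/(4σ) = 1.489×10⁹ K⁴.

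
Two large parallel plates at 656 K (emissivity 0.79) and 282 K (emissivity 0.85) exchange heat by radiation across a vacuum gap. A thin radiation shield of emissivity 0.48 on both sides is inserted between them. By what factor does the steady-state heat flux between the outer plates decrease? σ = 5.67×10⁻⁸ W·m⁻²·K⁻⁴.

factor ≈ 3.20

Without shield: q₀ = σΔ(T⁴)/(1/ε₁+1/ε₂−1) with denominator 1.442.
With shield the two gaps are in series; the resistances add: (1/ε₁+1/ε_s−1)+(1/ε_s+1/ε₂−1) = 2.349+2.260 = 4.609.
Heat-flux ratio q₀/q = 4.609/1.442.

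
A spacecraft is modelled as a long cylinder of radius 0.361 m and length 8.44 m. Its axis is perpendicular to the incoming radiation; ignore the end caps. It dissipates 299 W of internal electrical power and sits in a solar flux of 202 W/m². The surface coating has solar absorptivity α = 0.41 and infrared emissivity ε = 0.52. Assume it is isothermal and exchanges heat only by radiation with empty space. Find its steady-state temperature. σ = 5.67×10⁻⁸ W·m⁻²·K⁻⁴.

At steady state, absorbed solar power + internal power = radiated power.
Absorbed: α·S·A_cross = 0.41·202·6.094 = 504.7 W (cross-section 2rL).
Total input = 504.7 + 299 = 803.7 W.
Radiated: εσ·A_surf·T⁴ with A_surf = 2πrL = 19.14 m².
T⁴ = 803.7/(0.52·5.67×10⁻⁸·19.14) = 1.424×10⁹ K⁴.

T ≈ 194 K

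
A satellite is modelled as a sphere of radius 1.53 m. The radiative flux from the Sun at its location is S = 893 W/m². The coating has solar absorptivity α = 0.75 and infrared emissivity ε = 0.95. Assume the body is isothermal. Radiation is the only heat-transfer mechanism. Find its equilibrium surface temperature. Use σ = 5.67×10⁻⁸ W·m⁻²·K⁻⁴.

T ≈ 236 K

At equilibrium, absorbed power = emitted power.
Absorbing cross-section = πr² = 7.354 m²; emitting surface = 4πr² = 29.42 m² (ratio 4).
αS·A_cross = εσ·A_surf·T⁴  ⇒  T⁴ = αS/(ε·4σ).
T⁴ = 0.750·893/(0.95·4·5.67×10⁻⁸) = 3.108×10⁹ K⁴.
T = (3.108×10⁹)^(1/4).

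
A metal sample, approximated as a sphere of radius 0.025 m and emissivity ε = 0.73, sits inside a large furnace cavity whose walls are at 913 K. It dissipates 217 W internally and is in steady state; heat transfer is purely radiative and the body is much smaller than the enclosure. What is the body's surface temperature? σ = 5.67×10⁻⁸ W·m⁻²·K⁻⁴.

T ≈ 1080 K

For a small grey body in a large enclosure, net radiated power = εσA(T⁴ − T_w⁴).
Steady state: P = εσA(T⁴ − T_w⁴) with A = 4πr² = 0.007854 m².
T⁴ = P/(εσA) + T_w⁴ = 217/(0.73·5.67×10⁻⁸·0.007854) + (913)⁴
    = 6.675×10¹¹ + 6.948×10¹¹ = 1.362×10¹² K⁴.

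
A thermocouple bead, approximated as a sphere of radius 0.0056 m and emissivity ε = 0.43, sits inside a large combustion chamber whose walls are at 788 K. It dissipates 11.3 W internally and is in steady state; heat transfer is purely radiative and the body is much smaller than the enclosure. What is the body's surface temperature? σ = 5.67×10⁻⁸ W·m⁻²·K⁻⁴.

T ≈ 1120 K

For a small grey body in a large enclosure, net radiated power = εσA(T⁴ − T_w⁴).
Steady state: P = εσA(T⁴ − T_w⁴) with A = 4πr² = 3.941×10⁻⁴ m².
T⁴ = P/(εσA) + T_w⁴ = 11.3/(0.43·5.67×10⁻⁸·3.941×10⁻⁴) + (788)⁴
    = 1.176×10¹² + 3.856×10¹¹ = 1.562×10¹² K⁴.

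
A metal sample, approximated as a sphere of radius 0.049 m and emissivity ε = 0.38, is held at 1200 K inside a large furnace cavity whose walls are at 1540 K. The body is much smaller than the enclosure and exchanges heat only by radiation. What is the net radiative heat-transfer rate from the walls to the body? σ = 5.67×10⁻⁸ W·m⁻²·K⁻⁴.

P_net ≈ 2310 W

For a small grey body in a large enclosure: P_net = εσA(T_body⁴ − T_wall⁴).
A = 4πr² = 0.03017 m²; T_body⁴ − T_wall⁴ = 2.074×10¹² − 5.624×10¹² = -3.551×10¹² K⁴.
|P_net| = 0.38·5.67×10⁻⁸·0.03017·3.551×10¹².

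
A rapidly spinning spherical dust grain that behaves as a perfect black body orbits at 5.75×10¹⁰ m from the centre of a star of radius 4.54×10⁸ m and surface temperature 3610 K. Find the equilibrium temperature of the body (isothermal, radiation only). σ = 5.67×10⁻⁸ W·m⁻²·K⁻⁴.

T ≈ 227 K

The star's surface emits σT_*⁴; at distance d the flux is S = σT_*⁴(R_*/d)².
S = 5.67×10⁻⁸·(3610)⁴·(4.54×10⁸/5.75×10¹⁰)² = 600.3 W/m².
For an isothermal sphere T⁴ = (1−a)S/(4σ) = 2.647×10⁹ K⁴.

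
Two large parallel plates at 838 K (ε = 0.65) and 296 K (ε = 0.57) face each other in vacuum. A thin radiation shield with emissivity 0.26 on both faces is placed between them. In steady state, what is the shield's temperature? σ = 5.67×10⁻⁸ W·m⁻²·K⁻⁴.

T_s ≈ 711 K

In steady state the net flux on the hot side equals that on the cold side.
σ(T₁⁴−T_s⁴)/D₁ = σ(T_s⁴−T₂⁴)/D₂, with D₁ = 1/ε₁+1/ε_s−1 = 4.385, D₂ = 1/ε_s+1/ε₂−1 = 4.601.
Solve for T_s⁴: T_s⁴ = (D₂·T₁⁴ + D₁·T₂⁴)/(D₁+D₂) = 2.562×10¹¹ K⁴.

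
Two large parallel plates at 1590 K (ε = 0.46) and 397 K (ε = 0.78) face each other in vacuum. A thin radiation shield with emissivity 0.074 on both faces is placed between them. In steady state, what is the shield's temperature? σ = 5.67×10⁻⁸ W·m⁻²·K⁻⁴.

T_s ≈ 1330 K

In steady state the net flux on the hot side equals that on the cold side.
σ(T₁⁴−T_s⁴)/D₁ = σ(T_s⁴−T₂⁴)/D₂, with D₁ = 1/ε₁+1/ε_s−1 = 14.69, D₂ = 1/ε_s+1/ε₂−1 = 13.80.
Solve for T_s⁴: T_s⁴ = (D₂·T₁⁴ + D₁·T₂⁴)/(D₁+D₂) = 3.108×10¹² K⁴.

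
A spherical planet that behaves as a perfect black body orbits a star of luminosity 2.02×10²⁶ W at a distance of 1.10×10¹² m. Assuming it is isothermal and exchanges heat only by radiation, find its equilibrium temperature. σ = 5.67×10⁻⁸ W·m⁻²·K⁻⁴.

T ≈ 87.5 K

First find the stellar flux at distance d: S = L/(4πd²) = 2.02×10²⁶/(4π·(1.10×10¹²)²) = 13.28 W/m².
For an isothermal sphere, absorbed (1−a)S·πr² = emitted σ·4πr²·T⁴, so T⁴ = (1−a)S/(4σ).
T⁴ = 1.00·13.28/(4·5.67×10⁻⁸) = 5.858×10⁷ K⁴.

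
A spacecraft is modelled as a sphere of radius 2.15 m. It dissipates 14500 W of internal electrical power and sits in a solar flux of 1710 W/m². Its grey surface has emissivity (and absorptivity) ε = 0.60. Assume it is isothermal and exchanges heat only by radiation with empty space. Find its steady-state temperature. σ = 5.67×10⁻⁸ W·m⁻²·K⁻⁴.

At steady state, absorbed solar power + internal power = radiated power.
Absorbed: α·S·A_cross = 0.60·1710·14.52 = 14900 W (cross-section πr²).
Total input = 14900 + 14500 = 29400 W.
Radiated: εσ·A_surf·T⁴ with A_surf = 4πr² = 58.09 m².
T⁴ = 29400/(0.60·5.67×10⁻⁸·58.09) = 1.488×10¹⁰ K⁴.

T ≈ 349 K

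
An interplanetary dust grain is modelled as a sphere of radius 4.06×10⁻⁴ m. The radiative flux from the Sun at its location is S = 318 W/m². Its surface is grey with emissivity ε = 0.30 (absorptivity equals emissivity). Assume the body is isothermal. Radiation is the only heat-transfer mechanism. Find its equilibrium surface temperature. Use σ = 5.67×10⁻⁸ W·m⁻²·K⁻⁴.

At equilibrium, absorbed power = emitted power.
Absorbing cross-section = πr² = 5.178×10⁻⁷ m²; emitting surface = 4πr² = 2.071×10⁻⁶ m² (ratio 4).
εS·A_cross = εσ·A_surf·T⁴  ⇒  T⁴ = S/(4σ)   (ε cancels).
T⁴ = 318/(4·5.67×10⁻⁸) = 1.402×10⁹ K⁴.
T = (1.402×10⁹)^(1/4).

T ≈ 194 K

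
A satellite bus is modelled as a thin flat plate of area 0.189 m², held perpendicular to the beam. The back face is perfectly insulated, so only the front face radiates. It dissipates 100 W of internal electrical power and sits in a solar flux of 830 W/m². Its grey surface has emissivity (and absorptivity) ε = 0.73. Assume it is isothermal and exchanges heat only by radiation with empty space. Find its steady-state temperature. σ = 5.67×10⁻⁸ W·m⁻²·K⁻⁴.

At steady state, absorbed solar power + internal power = radiated power.
Absorbed: α·S·A_cross = 0.73·830·0.1890 = 114.5 W (cross-section A).
Total input = 114.5 + 100 = 214.5 W.
Radiated: εσ·A_surf·T⁴ with A_surf = A = 0.1890 m².
T⁴ = 214.5/(0.73·5.67×10⁻⁸·0.1890) = 2.742×10¹⁰ K⁴.

T ≈ 407 K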